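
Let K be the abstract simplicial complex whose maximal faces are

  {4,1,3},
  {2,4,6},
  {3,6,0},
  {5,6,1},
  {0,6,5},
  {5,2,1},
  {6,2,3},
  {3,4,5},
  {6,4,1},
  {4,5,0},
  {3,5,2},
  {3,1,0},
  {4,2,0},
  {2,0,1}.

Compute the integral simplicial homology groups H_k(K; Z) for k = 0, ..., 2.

We work with the vertex ordering 0 < 1 < 2 < 3 < 4 < 5 < 6. The simplices of K, each written with vertices in increasing order, are:

  0-simplices (7): [0], [1], [2], [3], [4], [5], [6]
  1-simplices (21): [0,1], [0,2], [0,3], [0,4], [0,5], [0,6], [1,2], [1,3], [1,4], [1,5], [1,6], [2,3], [2,4], [2,5], [2,6], [3,4], [3,5], [3,6], [4,5], [4,6], [5,6]
  2-simplices (14): [0,1,2], [0,1,3], [0,2,4], [0,3,6], [0,4,5], [0,5,6], [1,2,5], [1,3,4], [1,4,6], [1,5,6], [2,3,5], [2,3,6], [2,4,6], [3,4,5]

so the chain groups are C_0 ≅ Z^7, C_1 ≅ Z^21, C_2 ≅ Z^14.

Boundary ∂_1: C_1 → C_0 is given by ∂[p,q] = [q] − [p]. For instance
  ∂[1,6] = [6] − [1].
This gives a 7×21 integer matrix of rank 6; reducing to Smith normal form yields diagonal entries (1,1,1,1,1,1).

The boundary map ∂_2: C_2 → C_1 maps a triangle to the signed sum of its edges. For instance
  ∂[0,5,6] = [5,6] − [0,6] + [0,5],
  ∂[0,1,3] = [1,3] − [0,3] + [0,1].
The resulting 21×14 matrix has rank 13, and its Smith normal form has invariant factors (1,1,1,1,1,1,1,1,1,1,1,1,1).

Computing H_k = (kernel of ∂_k) / (image of ∂_{k+1}):

  H_0: rank C_0 − rank ∂_1 = 7 − 6 = 1, and the invariant factors of ∂_1 are all 1, so H_0 = Z.
  H_1: rank ker ∂_1 − rank ∂_2 = (21 − 6) − 13 = 2, and the invariant factors of ∂_2 are all 1, so H_1 = Z^2.
  H_2: rank ker ∂_2 − rank ∂_3 = (14 − 13) − 0 = 1, and there is no ∂_3, so H_2 = Z.

As a check, the Euler characteristic is 7 − 21 + 14 = 0, which agrees with 1 − 2 + 1 = 0.

H_0 = Z,  H_1 = Z^2,  H_2 = Z.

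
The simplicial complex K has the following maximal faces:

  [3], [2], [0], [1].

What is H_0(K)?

We work with the vertex ordering 0 < 1 < 2 < 3. The simplices of K, each written with vertices in increasing order, are:

  0-simplices (4): [0], [1], [2], [3]

so the chain groups are C_0 ≅ Z^4.

Now H_k = ker ∂_k / im ∂_{k+1}, so:

  H_0: rank C_0 − rank ∂_1 = 4 − 0 = 4, and there is no ∂_1, so H_0 ≅ Z^4.

H_0 ≅ Z^4.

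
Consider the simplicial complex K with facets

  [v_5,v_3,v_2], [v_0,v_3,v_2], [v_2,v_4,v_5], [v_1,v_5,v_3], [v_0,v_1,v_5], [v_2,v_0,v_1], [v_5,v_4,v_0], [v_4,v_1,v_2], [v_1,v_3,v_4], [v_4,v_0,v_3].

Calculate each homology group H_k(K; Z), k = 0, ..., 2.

K has 6 vertices, 15 edges, 10 triangles.
rank ∂_0 = 0, rank ∂_1 = 5 ⇒ b_0 = 6 − 0 − 5 = 1; all invariant factors of ∂_1 are 1 so no torsion. So H_0 = Z.
rank ∂_1 = 5, rank ∂_2 = 10 ⇒ b_1 = 15 − 5 − 10 = 0; ∂_2 has invariant factor(s) [2] giving torsion. So H_1 = Z/2Z.
rank ∂_2 = 10, rank ∂_3 = 0 ⇒ b_2 = 10 − 10 − 0 = 0. So H_2 = 0.

H_0 ≅ Z,  H_1 ≅ Z/2Z,  H_2 = 0.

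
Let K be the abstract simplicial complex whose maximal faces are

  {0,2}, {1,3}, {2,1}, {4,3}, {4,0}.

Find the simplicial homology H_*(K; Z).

Order the vertices as 0 < 1 < 2 < 3 < 4. Listing each simplex with vertices in this order, K has dimension 1 with simplices:

  0-simplices (5): [0], [1], [2], [3], [4]
  1-simplices (5): [0,2], [0,4], [1,2], [1,3], [3,4]

so the chain groups are C_0 ≅ Z^5, C_1 ≅ Z^5.

Boundary ∂_1: C_1 → C_0 maps an edge to its endpoints' difference, ∂[p,q] = q − p. For instance
  ∂[1,3] = [3] − [1].
The 5×5 boundary matrix has rank 4 and Smith normal form diag(1,1,1,1).

From H_k ≅ ker(∂_k) / im(∂_{k+1}) we obtain:

  H_0: rank C_0 − rank ∂_1 = 5 − 4 = 1, and the invariant factors of ∂_1 are all 1, so H_0 ≅ Z.
  H_1: rank ker ∂_1 − rank ∂_2 = (5 − 4) − 0 = 1, and there is no ∂_2, so H_1 ≅ Z.

As a check, the Euler characteristic is 5 − 5 = 0, which agrees with 1 − 1 = 0.

H_0 ≅ Z,  H_1 ≅ Z.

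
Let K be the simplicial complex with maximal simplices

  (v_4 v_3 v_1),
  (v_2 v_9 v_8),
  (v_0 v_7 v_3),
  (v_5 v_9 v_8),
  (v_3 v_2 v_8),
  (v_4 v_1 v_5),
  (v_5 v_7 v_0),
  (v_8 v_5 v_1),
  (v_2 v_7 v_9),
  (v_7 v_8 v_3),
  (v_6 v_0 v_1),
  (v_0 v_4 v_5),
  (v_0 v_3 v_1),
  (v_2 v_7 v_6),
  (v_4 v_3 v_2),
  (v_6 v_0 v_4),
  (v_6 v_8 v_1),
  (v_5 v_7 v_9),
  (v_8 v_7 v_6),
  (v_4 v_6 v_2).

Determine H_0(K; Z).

Order the vertices as v_0 < v_1 < v_2 < v_3 < v_4 < v_5 < v_6 < v_7 < v_8 < v_9. Listing each simplex with vertices in this order, K has dimension 2 with simplices:

  0-simplices (10): [v_0], [v_1], [v_2], [v_3], [v_4], [v_5], [v_6], [v_7], [v_8], [v_9]
  1-simplices (30): (30 of them)
  2-simplices (20): (20 of them)

Hence C_0 ≅ Z^10, C_1 ≅ Z^30, C_2 ≅ Z^20.

Boundary ∂_1: C_1 → C_0 maps an edge to its endpoints' difference, ∂[p,q] = q − p.
As a 10×30 matrix over Z this has rank 9, with invariant factors (1,1,1,1,1,1,1,1,1).

∂_2: C_2 → C_1 acts by ∂[p,q,r] = [q,r] − [p,r] + [p,q]. For instance
  ∂[v_3,v_7,v_8] = [v_7,v_8] − [v_3,v_8] + [v_3,v_7],
  ∂[v_0,v_4,v_5] = [v_4,v_5] − [v_0,v_5] + [v_0,v_4].
The resulting 30×20 matrix has rank 20, and its Smith normal form has invariant factors (1,1,1,1,1,1,1,1,1,1,1,1,1,1,1,1,1,1,1,2).

Reading off H_k = ker ∂_k / im ∂_{k+1}:

  H_0: rank C_0 − rank ∂_1 = 10 − 9 = 1, and the invariant factors of ∂_1 are all 1, so H_0 = Z.

(K is a triangulation of the Klein bottle.)

H_0 = Z.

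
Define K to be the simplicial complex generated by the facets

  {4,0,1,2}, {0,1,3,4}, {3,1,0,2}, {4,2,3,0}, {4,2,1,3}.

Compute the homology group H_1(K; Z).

Fix the vertex order 0 < 1 < 2 < 3 < 4 and write every simplex with vertices in increasing order. Then dim K = 3 and the simplices of K are:

  0-simplices (5): [0], [1], [2], [3], [4]
  1-simplices (10): [0,1], [0,2], [0,3], [0,4], [1,2], [1,3], [1,4], [2,3], [2,4], [3,4]
  2-simplices (10): [0,1,2], [0,1,3], [0,1,4], [0,2,3], [0,2,4], [0,3,4], [1,2,3], [1,2,4], [1,3,4], [2,3,4]
  3-simplices (5): [0,1,2,3], [0,1,2,4], [0,1,3,4], [0,2,3,4], [1,2,3,4]

Hence C_0 ≅ Z^5, C_1 ≅ Z^10, C_2 ≅ Z^10, C_3 ≅ Z^5.

∂_1: C_1 → C_0 is given by ∂[p,q] = [q] − [p].
As a 5×10 matrix over Z this has rank 4, with invariant factors (1,1,1,1).

Boundary ∂_2: C_2 → C_1 sends each 2-simplex [p,q,r] to [q,r] − [p,r] + [p,q]. For instance
  ∂[0,1,3] = [1,3] − [0,3] + [0,1],
  ∂[0,1,2] = [1,2] − [0,2] + [0,1].
The 10×10 boundary matrix has rank 6 and Smith normal form diag(1,1,1,1,1,1).

Boundary ∂_3: C_3 → C_2 sends each 3-simplex σ to the alternating sum Σ_i (−1)^i (σ with its i-th vertex removed). For instance
  ∂[0,2,3,4] = [2,3,4] − [0,3,4] + [0,2,4] − [0,2,3],
  ∂[0,1,2,3] = [1,2,3] − [0,2,3] + [0,1,3] − [0,1,2].
As a 10×5 matrix over Z this has rank 4, with invariant factors (1,1,1,1).

Now H_k = ker ∂_k / im ∂_{k+1}, so:

  H_1: rank ker ∂_1 − rank ∂_2 = (10 − 4) − 6 = 0, and the invariant factors of ∂_2 are all 1, so H_1 ≅ 0.

H_1 ≅ 0.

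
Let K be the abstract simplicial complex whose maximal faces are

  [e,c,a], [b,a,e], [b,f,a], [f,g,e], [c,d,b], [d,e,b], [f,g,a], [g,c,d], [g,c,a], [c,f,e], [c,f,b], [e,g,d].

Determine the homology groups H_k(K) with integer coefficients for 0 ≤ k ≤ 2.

Take the total order a < b < c < d < e < f < g on the vertex set. Then K (dimension 2) consists of the simplices:

  0-simplices (7): a, b, c, d, e, f, g
  1-simplices (18): ab, ac, ae, af, ag, bc, bd, be, bf, cd, ce, cf, cg, de, dg, ef, eg, fg
  2-simplices (12): abe, abf, ace, acg, afg, bcd, bcf, bde, cdg, cef, deg, efg

giving chain groups C_0 ≅ Z^7, C_1 ≅ Z^18, C_2 ≅ Z^12.

∂_1: C_1 → C_0 is given by ∂[p,q] = [q] − [p]. For instance
  ∂bd = d − b.
As a 7×18 matrix over Z this has rank 6, with invariant factors (1,1,1,1,1,1).

Boundary ∂_2: C_2 → C_1 acts by ∂[p,q,r] = [q,r] − [p,r] + [p,q]. For instance
  ∂deg = eg − dg + de,
  ∂efg = fg − eg + ef.
This gives a 18×12 integer matrix of rank 12; reducing to Smith normal form yields diagonal entries (1,1,1,1,1,1,1,1,1,1,1,2).

Reading off H_k = ker ∂_k / im ∂_{k+1}:

  H_0: rank C_0 − rank ∂_1 = 7 − 6 = 1, and the invariant factors of ∂_1 are all 1, so H_0 = Z.
  H_1: rank ker ∂_1 − rank ∂_2 = (18 − 6) − 12 = 0, and ∂_2 has invariant factor 2 > 1, so H_1 = Z/2Z.
  H_2: rank ker ∂_2 − rank ∂_3 = (12 − 12) − 0 = 0, and there is no ∂_3, so H_2 = 0.

As a check, the Euler characteristic is 7 − 18 + 12 = 1, which agrees with 1 − 0 + 0 = 1.

H_0 ≅ Z,  H_1 ≅ Z/2Z,  H_2 = 0.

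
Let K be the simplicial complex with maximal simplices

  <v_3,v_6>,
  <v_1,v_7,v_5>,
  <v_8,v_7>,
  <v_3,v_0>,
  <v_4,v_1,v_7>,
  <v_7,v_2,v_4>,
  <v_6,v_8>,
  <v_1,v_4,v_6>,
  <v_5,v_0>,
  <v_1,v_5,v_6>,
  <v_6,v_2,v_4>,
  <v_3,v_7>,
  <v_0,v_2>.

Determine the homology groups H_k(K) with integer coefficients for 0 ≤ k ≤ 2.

Order the vertices as v_0 < v_1 < v_2 < v_3 < v_4 < v_5 < v_6 < v_7 < v_8. Listing each simplex with vertices in this order, K has dimension 2 with simplices:

  0-simplices (9): [v_0], [v_1], [v_2], [v_3], [v_4], [v_5], [v_6], [v_7], [v_8]
  1-simplices (18): (18 of them)
  2-simplices (6): [v_1,v_4,v_6], [v_1,v_4,v_7], [v_1,v_5,v_6], [v_1,v_5,v_7], [v_2,v_4,v_6], [v_2,v_4,v_7]

giving chain groups C_0 ≅ Z^9, C_1 ≅ Z^18, C_2 ≅ Z^6.

∂_1: C_1 → C_0 maps an edge to its endpoints' difference, ∂[p,q] = q − p. For instance
  ∂[v_1,v_5] = [v_5] − [v_1].
The resulting 9×18 matrix has rank 8, and its Smith normal form has invariant factors (1,1,1,1,1,1,1,1).

The boundary map ∂_2: C_2 → C_1 acts by ∂[p,q,r] = [q,r] − [p,r] + [p,q]. For instance
  ∂[v_2,v_4,v_6] = [v_4,v_6] − [v_2,v_6] + [v_2,v_4],
  ∂[v_2,v_4,v_7] = [v_4,v_7] − [v_2,v_7] + [v_2,v_4].
This gives a 18×6 integer matrix of rank 6; reducing to Smith normal form yields diagonal entries (1,1,1,1,1,1).

Now H_k = ker ∂_k / im ∂_{k+1}, so:

  H_0: rank C_0 − rank ∂_1 = 9 − 8 = 1, and the invariant factors of ∂_1 are all 1, so H_0 = Z.
  H_1: rank ker ∂_1 − rank ∂_2 = (18 − 8) − 6 = 4, and the invariant factors of ∂_2 are all 1, so H_1 = Z^4.
  H_2: rank ker ∂_2 − rank ∂_3 = (6 − 6) − 0 = 0, and there is no ∂_3, so H_2 = 0.

As a check, the Euler characteristic is 9 − 18 + 6 = -3, which agrees with 1 − 4 + 0 = -3.

H_0 ≅ Z,  H_1 ≅ Z^4,  H_2 = 0.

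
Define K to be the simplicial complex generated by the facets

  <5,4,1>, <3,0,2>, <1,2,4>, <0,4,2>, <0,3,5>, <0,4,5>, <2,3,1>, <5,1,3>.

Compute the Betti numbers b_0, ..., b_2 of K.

Fix the vertex order 0 < 1 < 2 < 3 < 4 < 5 and write every simplex with vertices in increasing order. Then dim K = 2 and the simplices of K are:

  0-simplices (6): [0], [1], [2], [3], [4], [5]
  1-simplices (12): [0,2], [0,3], [0,4], [0,5], [1,2], [1,3], [1,4], [1,5], [2,3], [2,4], [3,5], [4,5]
  2-simplices (8): [0,2,3], [0,2,4], [0,3,5], [0,4,5], [1,2,3], [1,2,4], [1,3,5], [1,4,5]

so the chain groups are C_0 ≅ Z^6, C_1 ≅ Z^12, C_2 ≅ Z^8.

∂_1: C_1 → C_0 sends each edge [p,q] (with p < q) to q − p. For instance
  ∂[0,5] = [5] − [0].
As a 6×12 matrix over Z this has rank 5, with invariant factors (1,1,1,1,1).

Boundary ∂_2: C_2 → C_1 sends each 2-simplex [p,q,r] to [q,r] − [p,r] + [p,q]. For instance
  ∂[1,2,3] = [2,3] − [1,3] + [1,2],
  ∂[0,2,3] = [2,3] − [0,3] + [0,2].
As a 12×8 matrix over Z this has rank 7, with invariant factors (1,1,1,1,1,1,1).

Reading off H_k = ker ∂_k / im ∂_{k+1}:

  H_0: rank C_0 − rank ∂_1 = 6 − 5 = 1, and the invariant factors of ∂_1 are all 1, so H_0 ≅ Z.
  H_1: rank ker ∂_1 − rank ∂_2 = (12 − 5) − 7 = 0, and the invariant factors of ∂_2 are all 1, so H_1 ≅ 0.
  H_2: rank ker ∂_2 − rank ∂_3 = (8 − 7) − 0 = 1, and there is no ∂_3, so H_2 ≅ Z.

As a check, the Euler characteristic is 6 − 12 + 8 = 2, which agrees with 1 − 0 + 1 = 2.

Hence the Betti numbers are b_0 = 1, b_1 = 0, b_2 = 1.

b_0 = 1, b_1 = 0, b_2 = 1.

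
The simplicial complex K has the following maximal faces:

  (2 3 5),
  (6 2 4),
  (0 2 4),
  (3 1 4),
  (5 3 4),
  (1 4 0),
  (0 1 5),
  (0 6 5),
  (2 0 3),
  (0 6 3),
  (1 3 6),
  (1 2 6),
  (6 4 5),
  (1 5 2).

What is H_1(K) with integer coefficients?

Fix the vertex order 0 < 1 < 2 < 3 < 4 < 5 < 6 and write every simplex with vertices in increasing order. Then dim K = 2 and the simplices of K are:

  0-simplices (7): [0], [1], [2], [3], [4], [5], [6]
  1-simplices (21): [0,1], [0,2], [0,3], [0,4], [0,5], [0,6], [1,2], [1,3], [1,4], [1,5], [1,6], [2,3], [2,4], [2,5], [2,6], [3,4], [3,5], [3,6], [4,5], [4,6], [5,6]
  2-simplices (14): [0,1,4], [0,1,5], [0,2,3], [0,2,4], [0,3,6], [0,5,6], [1,2,5], [1,2,6], [1,3,4], [1,3,6], [2,3,5], [2,4,6], [3,4,5], [4,5,6]

Hence C_0 ≅ Z^7, C_1 ≅ Z^21, C_2 ≅ Z^14.

Boundary ∂_1: C_1 → C_0 is given by ∂[p,q] = [q] − [p].
As a 7×21 matrix over Z this has rank 6, with invariant factors (1,1,1,1,1,1).

The boundary map ∂_2: C_2 → C_1 sends each 2-simplex [p,q,r] to [q,r] − [p,r] + [p,q]. For instance
  ∂[0,3,6] = [3,6] − [0,6] + [0,3],
  ∂[0,1,5] = [1,5] − [0,5] + [0,1].
As a 21×14 matrix over Z this has rank 13, with invariant factors (1,1,1,1,1,1,1,1,1,1,1,1,1).

Computing H_k = (kernel of ∂_k) / (image of ∂_{k+1}):

  H_1: rank ker ∂_1 − rank ∂_2 = (21 − 6) − 13 = 2, and the invariant factors of ∂_2 are all 1, so H_1 ≅ Z^2.

H_1 = Z^2.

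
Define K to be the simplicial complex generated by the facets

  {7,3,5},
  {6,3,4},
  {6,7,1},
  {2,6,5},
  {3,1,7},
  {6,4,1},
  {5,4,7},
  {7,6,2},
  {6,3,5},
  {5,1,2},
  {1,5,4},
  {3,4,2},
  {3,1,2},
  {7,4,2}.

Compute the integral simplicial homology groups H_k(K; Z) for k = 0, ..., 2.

Take the total order 1 < 2 < 3 < 4 < 5 < 6 < 7 on the vertex set. Then K (dimension 2) consists of the simplices:

  0-simplices (7): [1], [2], [3], [4], [5], [6], [7]
  1-simplices (21): [1,2], [1,3], [1,4], [1,5], [1,6], [1,7], [2,3], [2,4], [2,5], [2,6], [2,7], [3,4], [3,5], [3,6], [3,7], [4,5], [4,6], [4,7], [5,6], [5,7], [6,7]
  2-simplices (14): [1,2,3], [1,2,5], [1,3,7], [1,4,5], [1,4,6], [1,6,7], [2,3,4], [2,4,7], [2,5,6], [2,6,7], [3,4,6], [3,5,6], [3,5,7], [4,5,7]

giving chain groups C_0 ≅ Z^7, C_1 ≅ Z^21, C_2 ≅ Z^14.

∂_1: C_1 → C_0 is given by ∂[p,q] = [q] − [p]. For instance
  ∂[2,4] = [4] − [2].
As a 7×21 matrix over Z this has rank 6, with invariant factors (1,1,1,1,1,1).

∂_2: C_2 → C_1 sends each 2-simplex [p,q,r] to [q,r] − [p,r] + [p,q]. For instance
  ∂[1,6,7] = [6,7] − [1,7] + [1,6],
  ∂[2,4,7] = [4,7] − [2,7] + [2,4].
The resulting 21×14 matrix has rank 13, and its Smith normal form has invariant factors (1,1,1,1,1,1,1,1,1,1,1,1,1).

Reading off H_k = ker ∂_k / im ∂_{k+1}:

  H_0: rank C_0 − rank ∂_1 = 7 − 6 = 1, and the invariant factors of ∂_1 are all 1, so H_0 ≅ Z.
  H_1: rank ker ∂_1 − rank ∂_2 = (21 − 6) − 13 = 2, and the invariant factors of ∂_2 are all 1, so H_1 ≅ Z^2.
  H_2: rank ker ∂_2 − rank ∂_3 = (14 − 13) − 0 = 1, and there is no ∂_3, so H_2 ≅ Z.

As a check, the Euler characteristic is 7 − 21 + 14 = 0, which agrees with 1 − 2 + 1 = 0.

H_0 ≅ Z,  H_1 ≅ Z^2,  H_2 ≅ Z.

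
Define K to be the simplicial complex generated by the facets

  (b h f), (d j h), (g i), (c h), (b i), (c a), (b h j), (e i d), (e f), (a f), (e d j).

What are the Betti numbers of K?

b_0 = 1, b_1 = 3, b_2 = 0.

We work with the vertex ordering a < b < c < d < e < f < g < h < i < j. The simplices of K, each written with vertices in increasing order, are:

  0-simplices (10): a, b, c, d, e, f, g, h, i, j
  1-simplices (17): ac, af, bf, bh, bi, bj, ch, de, dh, di, dj, ef, ei, ej, fh, gi, hj
  2-simplices (5): bfh, bhj, dei, dej, dhj

giving chain groups C_0 ≅ Z^10, C_1 ≅ Z^17, C_2 ≅ Z^5.

∂_1: C_1 → C_0 sends each edge [p,q] (with p < q) to q − p. For instance
  ∂dj = j − d.
The 10×17 boundary matrix has rank 9 and Smith normal form diag(1,1,1,1,1,1,1,1,1).

The boundary map ∂_2: C_2 → C_1 sends each 2-simplex [p,q,r] to [q,r] − [p,r] + [p,q]. For instance
  ∂dei = ei − di + de,
  ∂dhj = hj − dj + dh.
This gives a 17×5 integer matrix of rank 5; reducing to Smith normal form yields diagonal entries (1,1,1,1,1).

Reading off H_k = ker ∂_k / im ∂_{k+1}:

  H_0: rank C_0 − rank ∂_1 = 10 − 9 = 1, and the invariant factors of ∂_1 are all 1, so H_0 ≅ Z.
  H_1: rank ker ∂_1 − rank ∂_2 = (17 − 9) − 5 = 3, and the invariant factors of ∂_2 are all 1, so H_1 ≅ Z^3.
  H_2: rank ker ∂_2 − rank ∂_3 = (5 − 5) − 0 = 0, and there is no ∂_3, so H_2 ≅ 0.

As a check, the Euler characteristic is 10 − 17 + 5 = -2, which agrees with 1 − 3 + 0 = -2.

Hence the Betti numbers are b_0 = 1, b_1 = 3, b_2 = 0.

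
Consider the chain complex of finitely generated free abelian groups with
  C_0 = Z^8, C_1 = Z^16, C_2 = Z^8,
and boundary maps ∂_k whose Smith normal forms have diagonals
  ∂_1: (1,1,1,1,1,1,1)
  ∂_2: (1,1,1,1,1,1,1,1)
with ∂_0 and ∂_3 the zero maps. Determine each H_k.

H_0 ≅ Z,  H_1 ≅ Z,  H_2 = 0.

H_0: b_0 = 8 − 0 − 7 = 1; torsion from ∂_1 factors > 1: none. So H_0 ≅ Z.
H_1: b_1 = 16 − 7 − 8 = 1; torsion from ∂_2 factors > 1: none. So H_1 ≅ Z.
H_2: b_2 = 8 − 8 − 0 = 0; torsion from ∂_3 factors > 1: none. So H_2 ≅ 0.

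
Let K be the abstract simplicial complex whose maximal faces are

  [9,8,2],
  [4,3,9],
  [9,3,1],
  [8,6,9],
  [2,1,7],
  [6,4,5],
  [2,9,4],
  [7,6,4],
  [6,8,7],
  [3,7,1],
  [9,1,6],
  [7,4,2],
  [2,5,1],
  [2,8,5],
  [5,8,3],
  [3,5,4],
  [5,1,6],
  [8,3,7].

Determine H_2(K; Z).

Order the vertices as 1 < 2 < 3 < 4 < 5 < 6 < 7 < 8 < 9. Listing each simplex with vertices in this order, K has dimension 2 with simplices:

  0-simplices (9): [1], [2], [3], [4], [5], [6], [7], [8], [9]
  1-simplices (27): (27 of them)
  2-simplices (18): [1,2,5], [1,2,7], [1,3,7], [1,3,9], [1,5,6], [1,6,9], [2,4,7], [2,4,9], [2,5,8], [2,8,9], [3,4,5], [3,4,9], [3,5,8], [3,7,8], [4,5,6], [4,6,7], [6,7,8], [6,8,9]

giving chain groups C_0 ≅ Z^9, C_1 ≅ Z^27, C_2 ≅ Z^18.

The boundary map ∂_1: C_1 → C_0 sends each edge [p,q] (with p < q) to q − p.
The 9×27 boundary matrix has rank 8 and Smith normal form diag(1,1,1,1,1,1,1,1).

Boundary ∂_2: C_2 → C_1 acts by ∂[p,q,r] = [q,r] − [p,r] + [p,q]. For instance
  ∂[1,2,7] = [2,7] − [1,7] + [1,2],
  ∂[2,8,9] = [8,9] − [2,9] + [2,8].
The resulting 27×18 matrix has rank 17, and its Smith normal form has invariant factors (1,1,1,1,1,1,1,1,1,1,1,1,1,1,1,1,1).

Computing H_k = (kernel of ∂_k) / (image of ∂_{k+1}):

  H_2: rank ker ∂_2 − rank ∂_3 = (18 − 17) − 0 = 1, and there is no ∂_3, so H_2 = Z.

H_2 ≅ Z.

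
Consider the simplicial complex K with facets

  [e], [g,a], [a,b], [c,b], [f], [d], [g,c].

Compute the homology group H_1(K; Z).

Fix the vertex order a < b < c < d < e < f < g and write every simplex with vertices in increasing order. Then dim K = 1 and the simplices of K are:

  0-simplices (7): a, b, c, d, e, f, g
  1-simplices (4): ab, ag, bc, cg

Hence C_0 ≅ Z^7, C_1 ≅ Z^4.

Boundary ∂_1: C_1 → C_0 sends each edge [p,q] (with p < q) to q − p.
This gives a 7×4 integer matrix of rank 3; reducing to Smith normal form yields diagonal entries (1,1,1).

Reading off H_k = ker ∂_k / im ∂_{k+1}:

  H_1: rank ker ∂_1 − rank ∂_2 = (4 − 3) − 0 = 1, and there is no ∂_2, so H_1 ≅ Z.

H_1 = Z.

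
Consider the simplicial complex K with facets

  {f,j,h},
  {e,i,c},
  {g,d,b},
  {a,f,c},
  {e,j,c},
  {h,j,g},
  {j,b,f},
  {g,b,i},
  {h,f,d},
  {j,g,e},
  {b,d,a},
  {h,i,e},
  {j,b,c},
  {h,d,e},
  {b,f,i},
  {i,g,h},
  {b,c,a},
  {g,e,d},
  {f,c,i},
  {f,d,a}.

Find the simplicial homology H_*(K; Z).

K has 10 vertices, 30 edges, 20 triangles.
rank ∂_0 = 0, rank ∂_1 = 9 ⇒ b_0 = 10 − 0 − 9 = 1; all invariant factors of ∂_1 are 1 so no torsion. So H_0 ≅ Z.
rank ∂_1 = 9, rank ∂_2 = 20 ⇒ b_1 = 30 − 9 − 20 = 1; ∂_2 has invariant factor(s) [2] giving torsion. So H_1 ≅ Z × Z/2.
rank ∂_2 = 20, rank ∂_3 = 0 ⇒ b_2 = 20 − 20 − 0 = 0. So H_2 ≅ 0.

H_0 ≅ Z,  H_1 ≅ Z × Z/2,  H_2 = 0.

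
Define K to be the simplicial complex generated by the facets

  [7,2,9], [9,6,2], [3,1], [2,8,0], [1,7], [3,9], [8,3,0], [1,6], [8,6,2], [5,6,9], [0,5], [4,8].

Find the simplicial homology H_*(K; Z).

K has 10 vertices, 19 edges, 6 triangles.
rank ∂_0 = 0, rank ∂_1 = 9 ⇒ b_0 = 10 − 0 − 9 = 1; all invariant factors of ∂_1 are 1 so no torsion. So H_0 = Z.
rank ∂_1 = 9, rank ∂_2 = 6 ⇒ b_1 = 19 − 9 − 6 = 4; all invariant factors of ∂_2 are 1 so no torsion. So H_1 = Z^4.
rank ∂_2 = 6, rank ∂_3 = 0 ⇒ b_2 = 6 − 6 − 0 = 0. So H_2 = 0.

H_0 ≅ Z,  H_1 ≅ Z^4,  H_2 = 0.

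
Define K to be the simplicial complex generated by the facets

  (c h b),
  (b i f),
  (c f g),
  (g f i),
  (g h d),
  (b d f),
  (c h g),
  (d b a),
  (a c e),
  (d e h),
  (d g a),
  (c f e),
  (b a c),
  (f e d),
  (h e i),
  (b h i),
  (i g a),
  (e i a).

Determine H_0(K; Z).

Order the vertices as a < b < c < d < e < f < g < h < i. Listing each simplex with vertices in this order, K has dimension 2 with simplices:

  0-simplices (9): a, b, c, d, e, f, g, h, i
  1-simplices (27): ab, ac, ad, ae, ag, ai, bc, bd, bf, bh, bi, ce, cf, cg, ch, de, df, dg, dh, ef, eh, ei, fg, fi, gh, gi, hi
  2-simplices (18): abc, abd, ace, adg, aei, agi, bch, bdf, bfi, bhi, cef, cfg, cgh, def, deh, dgh, ehi, fgi

so the chain groups are C_0 ≅ Z^9, C_1 ≅ Z^27, C_2 ≅ Z^18.

∂_1: C_1 → C_0 sends each edge [p,q] (with p < q) to q − p.
This gives a 9×27 integer matrix of rank 8; reducing to Smith normal form yields diagonal entries (1,1,1,1,1,1,1,1).

The boundary map ∂_2: C_2 → C_1 maps a triangle to the signed sum of its edges. For instance
  ∂fgi = gi − fi + fg,
  ∂aei = ei − ai + ae.
The 27×18 boundary matrix has rank 17 and Smith normal form diag(1,1,1,1,1,1,1,1,1,1,1,1,1,1,1,1,1).

From H_k ≅ ker(∂_k) / im(∂_{k+1}) we obtain:

  H_0: rank C_0 − rank ∂_1 = 9 − 8 = 1, and the invariant factors of ∂_1 are all 1, so H_0 = Z.

H_0 ≅ Z.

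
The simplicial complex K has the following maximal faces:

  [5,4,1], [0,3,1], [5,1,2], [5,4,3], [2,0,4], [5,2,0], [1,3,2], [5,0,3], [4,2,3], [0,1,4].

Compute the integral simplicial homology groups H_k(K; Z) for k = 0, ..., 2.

H_0 ≅ Z,  H_1 ≅ Z/2Z,  H_2 = 0.

Order the vertices as 0 < 1 < 2 < 3 < 4 < 5. Listing each simplex with vertices in this order, K has dimension 2 with simplices:

  0-simplices (6): [0], [1], [2], [3], [4], [5]
  1-simplices (15): [0,1], [0,2], [0,3], [0,4], [0,5], [1,2], [1,3], [1,4], [1,5], [2,3], [2,4], [2,5], [3,4], [3,5], [4,5]
  2-simplices (10): [0,1,3], [0,1,4], [0,2,4], [0,2,5], [0,3,5], [1,2,3], [1,2,5], [1,4,5], [2,3,4], [3,4,5]

so the chain groups are C_0 ≅ Z^6, C_1 ≅ Z^15, C_2 ≅ Z^10.

∂_1: C_1 → C_0 sends each edge [p,q] (with p < q) to q − p.
As a 6×15 matrix over Z this has rank 5, with invariant factors (1,1,1,1,1).

∂_2: C_2 → C_1 maps a triangle to the signed sum of its edges. For instance
  ∂[1,2,3] = [2,3] − [1,3] + [1,2],
  ∂[0,1,3] = [1,3] − [0,3] + [0,1].
The resulting 15×10 matrix has rank 10, and its Smith normal form has invariant factors (1,1,1,1,1,1,1,1,1,2).

Now H_k = ker ∂_k / im ∂_{k+1}, so:

  H_0: rank C_0 − rank ∂_1 = 6 − 5 = 1, and the invariant factors of ∂_1 are all 1, so H_0 = Z.
  H_1: rank ker ∂_1 − rank ∂_2 = (15 − 5) − 10 = 0, and ∂_2 has invariant factor 2 > 1, so H_1 = Z/2Z.
  H_2: rank ker ∂_2 − rank ∂_3 = (10 − 10) − 0 = 0, and there is no ∂_3, so H_2 = 0.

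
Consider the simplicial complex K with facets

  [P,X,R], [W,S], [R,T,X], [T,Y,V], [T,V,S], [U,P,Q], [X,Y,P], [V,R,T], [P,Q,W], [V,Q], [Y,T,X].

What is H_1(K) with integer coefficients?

H_1 = Z^2.

Take the total order P < Q < R < S < T < U < V < W < X < Y on the vertex set. Then K (dimension 2) consists of the simplices:

  0-simplices (10): P, Q, R, S, T, U, V, W, X, Y
  1-simplices (20): PQ, PR, PU, PW, PX, PY, QU, QV, QW, RT, RV, RX, ST, SV, SW, TV, TX, TY, VY, XY
  2-simplices (9): PQU, PQW, PRX, PXY, RTV, RTX, STV, TVY, TXY

so the chain groups are C_0 ≅ Z^10, C_1 ≅ Z^20, C_2 ≅ Z^9.

Boundary ∂_1: C_1 → C_0 is given by ∂[p,q] = [q] − [p]. For instance
  ∂VY = Y − V.
This gives a 10×20 integer matrix of rank 9; reducing to Smith normal form yields diagonal entries (1,1,1,1,1,1,1,1,1).

Boundary ∂_2: C_2 → C_1 sends each 2-simplex [p,q,r] to [q,r] − [p,r] + [p,q]. For instance
  ∂TXY = XY − TY + TX,
  ∂PQU = QU − PU + PQ.
As a 20×9 matrix over Z this has rank 9, with invariant factors (1,1,1,1,1,1,1,1,1).

Reading off H_k = ker ∂_k / im ∂_{k+1}:

  H_1: rank ker ∂_1 − rank ∂_2 = (20 − 9) − 9 = 2, and the invariant factors of ∂_2 are all 1, so H_1 ≅ Z^2.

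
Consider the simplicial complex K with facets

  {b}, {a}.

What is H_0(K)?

We work with the vertex ordering a < b. The simplices of K, each written with vertices in increasing order, are:

  0-simplices (2): a, b

giving chain groups C_0 ≅ Z^2.

From H_k ≅ ker(∂_k) / im(∂_{k+1}) we obtain:

  H_0: rank C_0 − rank ∂_1 = 2 − 0 = 2, and there is no ∂_1, so H_0 = Z^2.

H_0 = Z^2.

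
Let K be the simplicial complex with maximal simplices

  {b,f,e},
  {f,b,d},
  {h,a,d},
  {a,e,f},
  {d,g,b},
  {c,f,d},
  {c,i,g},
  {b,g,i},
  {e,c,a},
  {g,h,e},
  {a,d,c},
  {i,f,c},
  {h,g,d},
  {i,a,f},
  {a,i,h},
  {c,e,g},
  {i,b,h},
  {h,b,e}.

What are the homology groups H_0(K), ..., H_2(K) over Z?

Take the total order a < b < c < d < e < f < g < h < i on the vertex set. Then K (dimension 2) consists of the simplices:

  0-simplices (9): a, b, c, d, e, f, g, h, i
  1-simplices (27): ac, ad, ae, af, ah, ai, bd, be, bf, bg, bh, bi, cd, ce, cf, cg, ci, df, dg, dh, ef, eg, eh, fi, gh, gi, hi
  2-simplices (18): acd, ace, adh, aef, afi, ahi, bdf, bdg, bef, beh, bgi, bhi, cdf, ceg, cfi, cgi, dgh, egh

Hence C_0 ≅ Z^9, C_1 ≅ Z^27, C_2 ≅ Z^18.

Boundary ∂_1: C_1 → C_0 sends each edge [p,q] (with p < q) to q − p.
As a 9×27 matrix over Z this has rank 8, with invariant factors (1,1,1,1,1,1,1,1).

∂_2: C_2 → C_1 sends each 2-simplex [p,q,r] to [q,r] − [p,r] + [p,q]. For instance
  ∂bhi = hi − bi + bh,
  ∂ceg = eg − cg + ce.
This gives a 27×18 integer matrix of rank 18; reducing to Smith normal form yields diagonal entries (1,1,1,1,1,1,1,1,1,1,1,1,1,1,1,1,1,2).

Reading off H_k = ker ∂_k / im ∂_{k+1}:

  H_0: rank C_0 − rank ∂_1 = 9 − 8 = 1, and the invariant factors of ∂_1 are all 1, so H_0 = Z.
  H_1: rank ker ∂_1 − rank ∂_2 = (27 − 8) − 18 = 1, and ∂_2 has invariant factor 2 > 1, so H_1 = Z ⊕ Z/2.
  H_2: rank ker ∂_2 − rank ∂_3 = (18 − 18) − 0 = 0, and there is no ∂_3, so H_2 = 0.

H_0 = Z,  H_1 = Z ⊕ Z/2,  H_2 = 0.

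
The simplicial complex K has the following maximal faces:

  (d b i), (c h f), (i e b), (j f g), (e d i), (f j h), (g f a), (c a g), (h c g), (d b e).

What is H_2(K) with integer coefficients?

Order the vertices as a < b < c < d < e < f < g < h < i < j. Listing each simplex with vertices in this order, K has dimension 2 with simplices:

  0-simplices (10): a, b, c, d, e, f, g, h, i, j
  1-simplices (18): ac, af, ag, bd, be, bi, cf, cg, ch, de, di, ei, fg, fh, fj, gh, gj, hj
  2-simplices (10): acg, afg, bde, bdi, bei, cfh, cgh, dei, fgj, fhj

Hence C_0 ≅ Z^10, C_1 ≅ Z^18, C_2 ≅ Z^10.

The boundary map ∂_1: C_1 → C_0 is given by ∂[p,q] = [q] − [p]. For instance
  ∂ch = h − c.
The resulting 10×18 matrix has rank 8, and its Smith normal form has invariant factors (1,1,1,1,1,1,1,1).

∂_2: C_2 → C_1 acts by ∂[p,q,r] = [q,r] − [p,r] + [p,q]. For instance
  ∂bdi = di − bi + bd,
  ∂bde = de − be + bd.
This gives a 18×10 integer matrix of rank 9; reducing to Smith normal form yields diagonal entries (1,1,1,1,1,1,1,1,1).

Computing H_k = (kernel of ∂_k) / (image of ∂_{k+1}):

  H_2: rank ker ∂_2 − rank ∂_3 = (10 − 9) − 0 = 1, and there is no ∂_3, so H_2 ≅ Z.

H_2 = Z.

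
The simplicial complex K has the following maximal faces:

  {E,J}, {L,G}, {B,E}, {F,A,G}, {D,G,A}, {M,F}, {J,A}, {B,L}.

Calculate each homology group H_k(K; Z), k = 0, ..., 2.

H_0 ≅ Z,  H_1 ≅ Z,  H_2 = 0.

Order the vertices as A < B < D < E < F < G < J < L < M. Listing each simplex with vertices in this order, K has dimension 2 with simplices:

  0-simplices (9): A, B, D, E, F, G, J, L, M
  1-simplices (11): AD, AF, AG, AJ, BE, BL, DG, EJ, FG, FM, GL
  2-simplices (2): ADG, AFG

giving chain groups C_0 ≅ Z^9, C_1 ≅ Z^11, C_2 ≅ Z^2.

Boundary ∂_1: C_1 → C_0 sends each edge [p,q] (with p < q) to q − p.
This gives a 9×11 integer matrix of rank 8; reducing to Smith normal form yields diagonal entries (1,1,1,1,1,1,1,1).

The boundary map ∂_2: C_2 → C_1 sends each 2-simplex [p,q,r] to [q,r] − [p,r] + [p,q]. For instance
  ∂AFG = FG − AG + AF,
  ∂ADG = DG − AG + AD.
The 11×2 boundary matrix has rank 2 and Smith normal form diag(1,1).

Reading off H_k = ker ∂_k / im ∂_{k+1}:

  H_0: rank C_0 − rank ∂_1 = 9 − 8 = 1, and the invariant factors of ∂_1 are all 1, so H_0 = Z.
  H_1: rank ker ∂_1 − rank ∂_2 = (11 − 8) − 2 = 1, and the invariant factors of ∂_2 are all 1, so H_1 = Z.
  H_2: rank ker ∂_2 − rank ∂_3 = (2 − 2) − 0 = 0, and there is no ∂_3, so H_2 = 0.

As a check, the Euler characteristic is 9 − 11 + 2 = 0, which agrees with 1 − 1 + 0 = 0.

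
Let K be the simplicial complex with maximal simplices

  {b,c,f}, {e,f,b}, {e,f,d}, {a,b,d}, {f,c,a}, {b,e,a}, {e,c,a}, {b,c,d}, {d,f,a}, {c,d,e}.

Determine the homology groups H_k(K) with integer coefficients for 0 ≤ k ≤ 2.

We work with the vertex ordering a < b < c < d < e < f. The simplices of K, each written with vertices in increasing order, are:

  0-simplices (6): a, b, c, d, e, f
  1-simplices (15): ab, ac, ad, ae, af, bc, bd, be, bf, cd, ce, cf, de, df, ef
  2-simplices (10): abd, abe, ace, acf, adf, bcd, bcf, bef, cde, def

giving chain groups C_0 ≅ Z^6, C_1 ≅ Z^15, C_2 ≅ Z^10.

Boundary ∂_1: C_1 → C_0 is given by ∂[p,q] = [q] − [p]. For instance
  ∂ac = c − a.
The resulting 6×15 matrix has rank 5, and its Smith normal form has invariant factors (1,1,1,1,1).

∂_2: C_2 → C_1 maps a triangle to the signed sum of its edges. For instance
  ∂def = ef − df + de,
  ∂bef = ef − bf + be.
As a 15×10 matrix over Z this has rank 10, with invariant factors (1,1,1,1,1,1,1,1,1,2).

Now H_k = ker ∂_k / im ∂_{k+1}, so:

  H_0: rank C_0 − rank ∂_1 = 6 − 5 = 1, and the invariant factors of ∂_1 are all 1, so H_0 = Z.
  H_1: rank ker ∂_1 − rank ∂_2 = (15 − 5) − 10 = 0, and ∂_2 has invariant factor 2 > 1, so H_1 = Z_2.
  H_2: rank ker ∂_2 − rank ∂_3 = (10 − 10) − 0 = 0, and there is no ∂_3, so H_2 = 0.

As a check, the Euler characteristic is 6 − 15 + 10 = 1, which agrees with 1 − 0 + 0 = 1.

H_0 ≅ Z,  H_1 ≅ Z_2,  H_2 = 0.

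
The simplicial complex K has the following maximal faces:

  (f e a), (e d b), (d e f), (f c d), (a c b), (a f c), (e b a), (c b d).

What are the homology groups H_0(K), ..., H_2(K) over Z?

H_0 = Z,  H_1 = 0,  H_2 = Z.

Fix the vertex order a < b < c < d < e < f and write every simplex with vertices in increasing order. Then dim K = 2 and the simplices of K are:

  0-simplices (6): a, b, c, d, e, f
  1-simplices (12): ab, ac, ae, af, bc, bd, be, cd, cf, de, df, ef
  2-simplices (8): abc, abe, acf, aef, bcd, bde, cdf, def

giving chain groups C_0 ≅ Z^6, C_1 ≅ Z^12, C_2 ≅ Z^8.

∂_1: C_1 → C_0 sends each edge [p,q] (with p < q) to q − p.
The 6×12 boundary matrix has rank 5 and Smith normal form diag(1,1,1,1,1).

The boundary map ∂_2: C_2 → C_1 maps a triangle to the signed sum of its edges. For instance
  ∂abc = bc − ac + ab,
  ∂cdf = df − cf + cd.
The 12×8 boundary matrix has rank 7 and Smith normal form diag(1,1,1,1,1,1,1).

From H_k ≅ ker(∂_k) / im(∂_{k+1}) we obtain:

  H_0: rank C_0 − rank ∂_1 = 6 − 5 = 1, and the invariant factors of ∂_1 are all 1, so H_0 = Z.
  H_1: rank ker ∂_1 − rank ∂_2 = (12 − 5) − 7 = 0, and the invariant factors of ∂_2 are all 1, so H_1 = 0.
  H_2: rank ker ∂_2 − rank ∂_3 = (8 − 7) − 0 = 1, and there is no ∂_3, so H_2 = Z.

(K is a triangulation of the 2-sphere S^2.)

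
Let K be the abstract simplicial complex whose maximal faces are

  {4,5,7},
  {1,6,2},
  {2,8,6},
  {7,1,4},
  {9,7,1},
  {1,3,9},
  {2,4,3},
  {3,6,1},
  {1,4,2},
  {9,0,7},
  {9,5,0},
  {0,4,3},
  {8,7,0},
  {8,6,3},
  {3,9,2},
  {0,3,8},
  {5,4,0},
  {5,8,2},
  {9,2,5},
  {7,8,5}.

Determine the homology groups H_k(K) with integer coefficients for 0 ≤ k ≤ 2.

Take the total order 0 < 1 < 2 < 3 < 4 < 5 < 6 < 7 < 8 < 9 on the vertex set. Then K (dimension 2) consists of the simplices:

  0-simplices (10): [0], [1], [2], [3], [4], [5], [6], [7], [8], [9]
  1-simplices (30): (30 of them)
  2-simplices (20): (20 of them)

so the chain groups are C_0 ≅ Z^10, C_1 ≅ Z^30, C_2 ≅ Z^20.

Boundary ∂_1: C_1 → C_0 sends each edge [p,q] (with p < q) to q − p. For instance
  ∂[2,9] = [9] − [2].
The 10×30 boundary matrix has rank 9 and Smith normal form diag(1,1,1,1,1,1,1,1,1).

∂_2: C_2 → C_1 maps a triangle to the signed sum of its edges. For instance
  ∂[5,7,8] = [7,8] − [5,8] + [5,7],
  ∂[1,2,6] = [2,6] − [1,6] + [1,2].
The resulting 30×20 matrix has rank 20, and its Smith normal form has invariant factors (1,1,1,1,1,1,1,1,1,1,1,1,1,1,1,1,1,1,1,2).

From H_k ≅ ker(∂_k) / im(∂_{k+1}) we obtain:

  H_0: rank C_0 − rank ∂_1 = 10 − 9 = 1, and the invariant factors of ∂_1 are all 1, so H_0 = Z.
  H_1: rank ker ∂_1 − rank ∂_2 = (30 − 9) − 20 = 1, and ∂_2 has invariant factor 2 > 1, so H_1 = Z ⊕ Z/2Z.
  H_2: rank ker ∂_2 − rank ∂_3 = (20 − 20) − 0 = 0, and there is no ∂_3, so H_2 = 0.

H_0 = Z,  H_1 = Z ⊕ Z/2Z,  H_2 = 0.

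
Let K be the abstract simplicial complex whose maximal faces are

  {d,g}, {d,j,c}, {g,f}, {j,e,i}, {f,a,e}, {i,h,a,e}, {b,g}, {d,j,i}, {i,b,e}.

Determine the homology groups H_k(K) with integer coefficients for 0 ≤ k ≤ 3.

We work with the vertex ordering a < b < c < d < e < f < g < h < i < j. The simplices of K, each written with vertices in increasing order, are:

  0-simplices (10): a, b, c, d, e, f, g, h, i, j
  1-simplices (19): ae, af, ah, ai, be, bg, bi, cd, cj, dg, di, dj, ef, eh, ei, ej, fg, hi, ij
  2-simplices (9): aef, aeh, aei, ahi, bei, cdj, dij, ehi, eij
  3-simplices (1): aehi

so the chain groups are C_0 ≅ Z^10, C_1 ≅ Z^19, C_2 ≅ Z^9, C_3 ≅ Z^1.

∂_1: C_1 → C_0 maps an edge to its endpoints' difference, ∂[p,q] = q − p.
The resulting 10×19 matrix has rank 9, and its Smith normal form has invariant factors (1,1,1,1,1,1,1,1,1).

The boundary map ∂_2: C_2 → C_1 sends each 2-simplex [p,q,r] to [q,r] − [p,r] + [p,q]. For instance
  ∂aef = ef − af + ae,
  ∂ahi = hi − ai + ah.
This gives a 19×9 integer matrix of rank 8; reducing to Smith normal form yields diagonal entries (1,1,1,1,1,1,1,1).

The boundary map ∂_3: C_3 → C_2 sends each 3-simplex σ to the alternating sum Σ_i (−1)^i (σ with its i-th vertex removed). For instance
  ∂aehi = ehi − ahi + aei − aeh.
As a 9×1 matrix over Z this has rank 1, with invariant factors (1).

Now H_k = ker ∂_k / im ∂_{k+1}, so:

  H_0: rank C_0 − rank ∂_1 = 10 − 9 = 1, and the invariant factors of ∂_1 are all 1, so H_0 = Z.
  H_1: rank ker ∂_1 − rank ∂_2 = (19 − 9) − 8 = 2, and the invariant factors of ∂_2 are all 1, so H_1 = Z^2.
  H_2: rank ker ∂_2 − rank ∂_3 = (9 − 8) − 1 = 0, and the invariant factors of ∂_3 are all 1, so H_2 = 0.
  H_3: rank ker ∂_3 − rank ∂_4 = (1 − 1) − 0 = 0, and there is no ∂_4, so H_3 = 0.

H_0 = Z,  H_1 = Z^2,  H_2 = 0,  H_3 = 0.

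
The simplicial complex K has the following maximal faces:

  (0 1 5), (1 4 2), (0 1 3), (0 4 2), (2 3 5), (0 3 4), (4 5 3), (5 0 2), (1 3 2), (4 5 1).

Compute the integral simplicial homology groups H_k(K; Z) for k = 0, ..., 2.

Order the vertices as 0 < 1 < 2 < 3 < 4 < 5. Listing each simplex with vertices in this order, K has dimension 2 with simplices:

  0-simplices (6): [0], [1], [2], [3], [4], [5]
  1-simplices (15): [0,1], [0,2], [0,3], [0,4], [0,5], [1,2], [1,3], [1,4], [1,5], [2,3], [2,4], [2,5], [3,4], [3,5], [4,5]
  2-simplices (10): [0,1,3], [0,1,5], [0,2,4], [0,2,5], [0,3,4], [1,2,3], [1,2,4], [1,4,5], [2,3,5], [3,4,5]

so the chain groups are C_0 ≅ Z^6, C_1 ≅ Z^15, C_2 ≅ Z^10.

Boundary ∂_1: C_1 → C_0 maps an edge to its endpoints' difference, ∂[p,q] = q − p.
The resulting 6×15 matrix has rank 5, and its Smith normal form has invariant factors (1,1,1,1,1).

Boundary ∂_2: C_2 → C_1 acts by ∂[p,q,r] = [q,r] − [p,r] + [p,q]. For instance
  ∂[1,4,5] = [4,5] − [1,5] + [1,4],
  ∂[3,4,5] = [4,5] − [3,5] + [3,4].
As a 15×10 matrix over Z this has rank 10, with invariant factors (1,1,1,1,1,1,1,1,1,2).

From H_k ≅ ker(∂_k) / im(∂_{k+1}) we obtain:

  H_0: rank C_0 − rank ∂_1 = 6 − 5 = 1, and the invariant factors of ∂_1 are all 1, so H_0 ≅ Z.
  H_1: rank ker ∂_1 − rank ∂_2 = (15 − 5) − 10 = 0, and ∂_2 has invariant factor 2 > 1, so H_1 ≅ Z/2.
  H_2: rank ker ∂_2 − rank ∂_3 = (10 − 10) − 0 = 0, and there is no ∂_3, so H_2 ≅ 0.

H_0 = Z,  H_1 = Z/2,  H_2 = 0.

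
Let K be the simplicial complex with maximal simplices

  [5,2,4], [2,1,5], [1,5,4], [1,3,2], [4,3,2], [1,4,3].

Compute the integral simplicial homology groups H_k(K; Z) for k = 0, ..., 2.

K has 5 vertices, 9 edges, 6 triangles.
rank ∂_0 = 0, rank ∂_1 = 4 ⇒ b_0 = 5 − 0 − 4 = 1; all invariant factors of ∂_1 are 1 so no torsion. So H_0 ≅ Z.
rank ∂_1 = 4, rank ∂_2 = 5 ⇒ b_1 = 9 − 4 − 5 = 0; all invariant factors of ∂_2 are 1 so no torsion. So H_1 ≅ 0.
rank ∂_2 = 5, rank ∂_3 = 0 ⇒ b_2 = 6 − 5 − 0 = 1. So H_2 ≅ Z.

H_0 = Z,  H_1 = 0,  H_2 = Z.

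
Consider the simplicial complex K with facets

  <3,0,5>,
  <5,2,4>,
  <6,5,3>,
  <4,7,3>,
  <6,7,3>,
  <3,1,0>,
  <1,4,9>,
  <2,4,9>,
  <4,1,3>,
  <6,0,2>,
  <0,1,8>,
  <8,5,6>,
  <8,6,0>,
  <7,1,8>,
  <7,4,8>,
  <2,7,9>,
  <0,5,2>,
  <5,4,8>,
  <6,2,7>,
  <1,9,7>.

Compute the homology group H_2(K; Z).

Order the vertices as 0 < 1 < 2 < 3 < 4 < 5 < 6 < 7 < 8 < 9. Listing each simplex with vertices in this order, K has dimension 2 with simplices:

  0-simplices (10): [0], [1], [2], [3], [4], [5], [6], [7], [8], [9]
  1-simplices (30): (30 of them)
  2-simplices (20): (20 of them)

Hence C_0 ≅ Z^10, C_1 ≅ Z^30, C_2 ≅ Z^20.

∂_1: C_1 → C_0 sends each edge [p,q] (with p < q) to q − p.
As a 10×30 matrix over Z this has rank 9, with invariant factors (1,1,1,1,1,1,1,1,1).

Boundary ∂_2: C_2 → C_1 acts by ∂[p,q,r] = [q,r] − [p,r] + [p,q]. For instance
  ∂[5,6,8] = [6,8] − [5,8] + [5,6],
  ∂[1,7,9] = [7,9] − [1,9] + [1,7].
The 30×20 boundary matrix has rank 20 and Smith normal form diag(1,1,1,1,1,1,1,1,1,1,1,1,1,1,1,1,1,1,1,2).

From H_k ≅ ker(∂_k) / im(∂_{k+1}) we obtain:

  H_2: rank ker ∂_2 − rank ∂_3 = (20 − 20) − 0 = 0, and there is no ∂_3, so H_2 ≅ 0.

H_2 = 0.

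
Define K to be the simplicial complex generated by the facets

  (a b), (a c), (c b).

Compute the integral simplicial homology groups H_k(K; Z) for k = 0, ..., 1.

Order the vertices as a < b < c. Listing each simplex with vertices in this order, K has dimension 1 with simplices:

  0-simplices (3): a, b, c
  1-simplices (3): ab, ac, bc

Hence C_0 ≅ Z^3, C_1 ≅ Z^3.

The boundary map ∂_1: C_1 → C_0 is given by ∂[p,q] = [q] − [p]. For instance
  ∂ab = b − a.
This gives a 3×3 integer matrix of rank 2; reducing to Smith normal form yields diagonal entries (1,1).

From H_k ≅ ker(∂_k) / im(∂_{k+1}) we obtain:

  H_0: rank C_0 − rank ∂_1 = 3 − 2 = 1, and the invariant factors of ∂_1 are all 1, so H_0 = Z.
  H_1: rank ker ∂_1 − rank ∂_2 = (3 − 2) − 0 = 1, and there is no ∂_2, so H_1 = Z.

As a check, the Euler characteristic is 3 − 3 = 0, which agrees with 1 − 1 = 0.

H_0 ≅ Z,  H_1 ≅ Z.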